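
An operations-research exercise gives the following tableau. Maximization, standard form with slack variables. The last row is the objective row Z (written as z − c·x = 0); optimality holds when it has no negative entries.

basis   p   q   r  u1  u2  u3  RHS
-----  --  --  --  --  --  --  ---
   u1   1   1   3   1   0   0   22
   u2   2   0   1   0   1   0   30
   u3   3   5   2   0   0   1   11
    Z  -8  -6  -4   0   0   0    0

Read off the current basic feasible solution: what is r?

0

r is not in the basis, so in the current basic feasible solution r = 0.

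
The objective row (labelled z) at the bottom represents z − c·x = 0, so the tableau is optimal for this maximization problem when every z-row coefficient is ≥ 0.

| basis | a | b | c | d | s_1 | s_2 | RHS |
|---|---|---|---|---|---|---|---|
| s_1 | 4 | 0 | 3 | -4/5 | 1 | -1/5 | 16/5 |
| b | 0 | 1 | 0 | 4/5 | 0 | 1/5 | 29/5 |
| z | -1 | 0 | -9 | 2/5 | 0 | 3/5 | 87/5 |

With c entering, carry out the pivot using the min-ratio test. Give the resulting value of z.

27

Ratio test on column c — row 1: (16/5)/3 = 16/15; row 2: entry 0 ≤ 0. Minimum is 16/15 at row 1 (s_1 leaves); pivot element 3.
Pivot on row 1; the z-row RHS becomes 87/5 − (-9)·(16/15) = 27.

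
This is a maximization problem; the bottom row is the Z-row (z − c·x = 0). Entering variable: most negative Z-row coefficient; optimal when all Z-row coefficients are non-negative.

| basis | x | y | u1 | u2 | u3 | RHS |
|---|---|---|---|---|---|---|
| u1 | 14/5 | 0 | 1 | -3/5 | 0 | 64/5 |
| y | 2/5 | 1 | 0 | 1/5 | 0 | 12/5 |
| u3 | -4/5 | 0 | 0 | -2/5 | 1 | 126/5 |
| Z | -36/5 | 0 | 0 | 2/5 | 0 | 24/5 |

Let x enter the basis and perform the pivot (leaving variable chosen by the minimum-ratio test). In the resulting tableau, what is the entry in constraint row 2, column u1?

Ratio test on column x — row 1: (64/5)/(14/5) = 32/7; row 2: (12/5)/(2/5) = 6; row 3: entry -4/5 ≤ 0. Minimum is 32/7 at row 1 (u1 leaves); pivot element 14/5.
Divide row 1 by 14/5; eliminate column x from the other rows.
Row 2 update in column u1: 0 − (2/5)·(5/14) = -1/7.

-1/7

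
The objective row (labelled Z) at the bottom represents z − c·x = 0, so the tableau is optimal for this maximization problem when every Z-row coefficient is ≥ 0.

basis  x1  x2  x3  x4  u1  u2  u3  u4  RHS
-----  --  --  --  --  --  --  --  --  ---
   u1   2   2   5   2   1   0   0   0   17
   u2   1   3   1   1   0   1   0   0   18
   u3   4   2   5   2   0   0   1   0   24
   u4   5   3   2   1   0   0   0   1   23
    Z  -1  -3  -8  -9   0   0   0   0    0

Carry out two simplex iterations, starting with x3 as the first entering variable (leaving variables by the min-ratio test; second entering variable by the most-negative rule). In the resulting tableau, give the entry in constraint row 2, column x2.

Ratio test on column x3 — row 1: 17/5 = 17/5; row 2: 18/1 = 18; row 3: 24/5 = 24/5; row 4: 23/2 = 23/2. Minimum is 17/5 at row 1 (u1 leaves); pivot element 5.
Divide row 1 by 5; eliminate column x3 from the other rows.
Second iteration: most negative Z-row entry is -29/5 in column x4, so x4 enters.
Ratio test on column x4 — row 1: (17/5)/(2/5) = 17/2; row 2: (73/5)/(3/5) = 73/3; row 3: entry 0 ≤ 0; row 4: (81/5)/(1/5) = 81. Minimum is 17/2 at row 1 (x3 leaves); pivot element 2/5.
Divide row 1 by 2/5; eliminate column x4 from the other rows.
After both pivots, the entry at constraint row 2, column x2 is 2.

2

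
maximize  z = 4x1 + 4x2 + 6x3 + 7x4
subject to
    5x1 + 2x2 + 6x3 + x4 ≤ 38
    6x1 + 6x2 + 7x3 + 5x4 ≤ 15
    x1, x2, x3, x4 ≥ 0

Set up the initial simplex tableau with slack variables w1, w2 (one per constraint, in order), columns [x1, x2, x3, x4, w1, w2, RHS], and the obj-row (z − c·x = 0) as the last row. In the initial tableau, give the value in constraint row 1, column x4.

1

Constraint 1 has coefficient 1 on x4.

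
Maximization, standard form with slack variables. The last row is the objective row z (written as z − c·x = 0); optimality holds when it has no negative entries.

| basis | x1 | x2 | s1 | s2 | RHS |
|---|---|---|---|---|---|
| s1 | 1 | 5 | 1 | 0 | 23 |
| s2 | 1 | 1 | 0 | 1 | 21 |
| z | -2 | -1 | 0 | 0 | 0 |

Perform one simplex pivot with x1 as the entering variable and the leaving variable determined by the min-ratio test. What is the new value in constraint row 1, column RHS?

Ratio test on column x1 — row 1: 23/1 = 23; row 2: 21/1 = 21. Minimum is 21 at row 2 (s2 leaves); pivot element 1.
Divide row 2 by 1; eliminate column x1 from the other rows.
Row 1 update in column RHS: 23 − 1·21 = 2.

2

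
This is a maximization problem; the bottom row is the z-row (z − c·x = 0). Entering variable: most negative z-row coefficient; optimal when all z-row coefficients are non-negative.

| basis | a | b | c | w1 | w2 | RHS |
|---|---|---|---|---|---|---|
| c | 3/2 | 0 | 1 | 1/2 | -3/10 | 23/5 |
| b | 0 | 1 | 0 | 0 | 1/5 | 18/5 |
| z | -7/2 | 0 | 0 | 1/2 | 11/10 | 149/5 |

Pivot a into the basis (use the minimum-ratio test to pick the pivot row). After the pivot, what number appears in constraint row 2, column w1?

Ratio test on column a — row 1: (23/5)/(3/2) = 46/15; row 2: entry 0 ≤ 0. Minimum is 46/15 at row 1 (c leaves); pivot element 3/2.
Divide row 1 by 3/2; eliminate column a from the other rows.
Row 2 update in column w1: 0 − 0·(1/3) = 0.

0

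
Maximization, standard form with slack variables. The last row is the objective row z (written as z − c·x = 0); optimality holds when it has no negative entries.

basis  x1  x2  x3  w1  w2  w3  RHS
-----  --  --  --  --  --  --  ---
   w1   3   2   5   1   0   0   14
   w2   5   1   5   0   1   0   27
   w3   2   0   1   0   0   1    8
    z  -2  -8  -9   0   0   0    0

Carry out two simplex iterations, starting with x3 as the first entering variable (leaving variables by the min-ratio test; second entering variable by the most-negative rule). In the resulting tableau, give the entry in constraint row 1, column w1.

Ratio test on column x3 — row 1: 14/5 = 14/5; row 2: 27/5 = 27/5; row 3: 8/1 = 8. Minimum is 14/5 at row 1 (w1 leaves); pivot element 5.
Divide row 1 by 5; eliminate column x3 from the other rows.
Second iteration: most negative z-row entry is -22/5 in column x2, so x2 enters.
Ratio test on column x2 — row 1: (14/5)/(2/5) = 7; row 2: entry -1 ≤ 0; row 3: entry -2/5 ≤ 0. Minimum is 7 at row 1 (x3 leaves); pivot element 2/5.
Divide row 1 by 2/5; eliminate column x2 from the other rows.
After both pivots, the entry at constraint row 1, column w1 is 1/2.

1/2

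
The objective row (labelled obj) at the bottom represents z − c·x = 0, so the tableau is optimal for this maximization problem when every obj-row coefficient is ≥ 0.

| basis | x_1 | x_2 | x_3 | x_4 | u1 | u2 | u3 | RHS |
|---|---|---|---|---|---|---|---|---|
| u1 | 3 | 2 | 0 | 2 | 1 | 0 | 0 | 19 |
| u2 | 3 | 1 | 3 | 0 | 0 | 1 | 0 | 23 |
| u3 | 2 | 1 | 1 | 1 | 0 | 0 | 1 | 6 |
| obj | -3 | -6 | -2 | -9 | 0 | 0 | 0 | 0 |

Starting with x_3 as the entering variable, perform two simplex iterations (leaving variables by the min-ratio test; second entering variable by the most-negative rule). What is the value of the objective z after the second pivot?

Ratio test on column x_3 — row 1: entry 0 ≤ 0; row 2: 23/3 = 23/3; row 3: 6/1 = 6. Minimum is 6 at row 3 (u3 leaves); pivot element 1.
Pivot on row 3; the obj-row RHS becomes 0 − (-2)·6 = 12.
Next entering variable (most negative obj-row entry -7): x_4.
Ratio test on column x_4 — row 1: 19/2 = 19/2; row 2: entry -3 ≤ 0; row 3: 6/1 = 6. Minimum is 6 at row 3 (x_3 leaves); pivot element 1.
After the second pivot the obj-row RHS is 12 − (-7)·6 = 54.

54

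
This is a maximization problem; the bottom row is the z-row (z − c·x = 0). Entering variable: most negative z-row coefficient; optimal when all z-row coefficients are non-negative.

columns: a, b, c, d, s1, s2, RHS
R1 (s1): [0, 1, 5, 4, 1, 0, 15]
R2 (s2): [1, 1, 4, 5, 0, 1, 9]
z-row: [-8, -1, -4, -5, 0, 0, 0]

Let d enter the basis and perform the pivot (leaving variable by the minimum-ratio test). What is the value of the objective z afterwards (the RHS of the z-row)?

Ratio test on column d — row 1: 15/4 = 15/4; row 2: 9/5 = 9/5. Minimum is 9/5 at row 2 (s2 leaves); pivot element 5.
Pivot on row 2; the z-row RHS becomes 0 − (-5)·(9/5) = 9.

9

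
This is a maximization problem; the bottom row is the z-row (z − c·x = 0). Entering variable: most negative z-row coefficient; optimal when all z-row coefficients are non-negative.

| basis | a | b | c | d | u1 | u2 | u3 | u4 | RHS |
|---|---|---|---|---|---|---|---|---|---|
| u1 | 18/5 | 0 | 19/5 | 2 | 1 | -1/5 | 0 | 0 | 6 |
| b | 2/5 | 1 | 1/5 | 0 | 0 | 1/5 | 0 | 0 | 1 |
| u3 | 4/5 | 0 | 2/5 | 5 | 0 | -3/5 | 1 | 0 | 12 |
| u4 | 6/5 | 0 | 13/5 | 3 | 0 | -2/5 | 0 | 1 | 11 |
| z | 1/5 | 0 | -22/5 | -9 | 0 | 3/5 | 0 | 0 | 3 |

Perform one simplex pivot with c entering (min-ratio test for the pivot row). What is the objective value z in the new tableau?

189/19

Ratio test on column c — row 1: 6/(19/5) = 30/19; row 2: 1/(1/5) = 5; row 3: 12/(2/5) = 30; row 4: 11/(13/5) = 55/13. Minimum is 30/19 at row 1 (u1 leaves); pivot element 19/5.
Pivot on row 1; the z-row RHS becomes 3 − (-22/5)·(30/19) = 189/19.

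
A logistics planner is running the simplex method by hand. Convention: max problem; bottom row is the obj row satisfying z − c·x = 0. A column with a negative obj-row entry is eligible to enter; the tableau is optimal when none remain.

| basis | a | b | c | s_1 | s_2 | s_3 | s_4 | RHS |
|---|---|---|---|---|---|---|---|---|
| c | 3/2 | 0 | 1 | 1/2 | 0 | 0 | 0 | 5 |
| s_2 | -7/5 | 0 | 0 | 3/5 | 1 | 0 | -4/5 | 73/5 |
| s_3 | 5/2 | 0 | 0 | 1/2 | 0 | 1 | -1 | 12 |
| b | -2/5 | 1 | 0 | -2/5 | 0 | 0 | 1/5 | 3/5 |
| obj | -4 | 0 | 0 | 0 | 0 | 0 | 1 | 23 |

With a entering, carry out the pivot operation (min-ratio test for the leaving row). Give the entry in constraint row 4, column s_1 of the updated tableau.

-4/15

Ratio test on column a — row 1: 5/(3/2) = 10/3; row 2: entry -7/5 ≤ 0; row 3: 12/(5/2) = 24/5; row 4: entry -2/5 ≤ 0. Minimum is 10/3 at row 1 (c leaves); pivot element 3/2.
Divide row 1 by 3/2; eliminate column a from the other rows.
Row 4 update in column s_1: -2/5 − (-2/5)·(1/3) = -4/15.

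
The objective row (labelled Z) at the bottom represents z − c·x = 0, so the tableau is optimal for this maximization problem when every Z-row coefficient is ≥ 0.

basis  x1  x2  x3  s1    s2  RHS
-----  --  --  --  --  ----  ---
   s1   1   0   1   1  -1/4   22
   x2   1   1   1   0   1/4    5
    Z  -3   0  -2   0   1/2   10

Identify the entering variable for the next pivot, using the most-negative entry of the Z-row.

Negative Z-row entries: x1: -3, x3: -2.
The most negative is -3 in column x1, so x1 enters.

x1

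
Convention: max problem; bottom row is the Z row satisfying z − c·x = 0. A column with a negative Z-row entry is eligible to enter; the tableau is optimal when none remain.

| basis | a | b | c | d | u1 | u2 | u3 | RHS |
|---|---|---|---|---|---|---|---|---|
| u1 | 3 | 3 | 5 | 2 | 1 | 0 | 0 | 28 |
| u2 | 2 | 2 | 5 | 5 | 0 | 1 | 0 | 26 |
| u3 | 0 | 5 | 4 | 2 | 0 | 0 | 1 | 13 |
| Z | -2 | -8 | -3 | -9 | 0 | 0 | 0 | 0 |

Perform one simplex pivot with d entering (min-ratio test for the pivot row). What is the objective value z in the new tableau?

Ratio test on column d — row 1: 28/2 = 14; row 2: 26/5 = 26/5; row 3: 13/2 = 13/2. Minimum is 26/5 at row 2 (u2 leaves); pivot element 5.
Pivot on row 2; the Z-row RHS becomes 0 − (-9)·(26/5) = 234/5.

234/5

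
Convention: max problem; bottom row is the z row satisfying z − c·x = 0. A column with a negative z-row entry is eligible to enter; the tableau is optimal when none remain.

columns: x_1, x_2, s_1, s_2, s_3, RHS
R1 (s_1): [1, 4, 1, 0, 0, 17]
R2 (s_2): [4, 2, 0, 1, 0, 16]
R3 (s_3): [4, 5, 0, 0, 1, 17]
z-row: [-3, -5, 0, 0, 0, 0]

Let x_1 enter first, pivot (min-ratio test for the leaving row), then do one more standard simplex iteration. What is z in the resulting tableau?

Ratio test on column x_1 — row 1: 17/1 = 17; row 2: 16/4 = 4; row 3: 17/4 = 17/4. Minimum is 4 at row 2 (s_2 leaves); pivot element 4.
Pivot on row 2; the z-row RHS becomes 0 − (-3)·4 = 12.
Next entering variable (most negative z-row entry -7/2): x_2.
Ratio test on column x_2 — row 1: 13/(7/2) = 26/7; row 2: 4/(1/2) = 8; row 3: 1/3 = 1/3. Minimum is 1/3 at row 3 (s_3 leaves); pivot element 3.
After the second pivot the z-row RHS is 12 − (-7/2)·(1/3) = 79/6.

79/6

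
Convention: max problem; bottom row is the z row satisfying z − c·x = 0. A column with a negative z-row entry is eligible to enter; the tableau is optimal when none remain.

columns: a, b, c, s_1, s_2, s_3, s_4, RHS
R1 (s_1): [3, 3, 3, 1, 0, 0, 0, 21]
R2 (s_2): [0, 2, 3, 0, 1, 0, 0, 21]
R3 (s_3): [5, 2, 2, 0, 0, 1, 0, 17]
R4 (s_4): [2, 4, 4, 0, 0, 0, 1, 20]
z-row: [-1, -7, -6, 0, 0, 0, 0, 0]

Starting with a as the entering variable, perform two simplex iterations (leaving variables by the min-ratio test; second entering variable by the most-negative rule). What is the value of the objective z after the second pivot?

Ratio test on column a — row 1: 21/3 = 7; row 2: entry 0 ≤ 0; row 3: 17/5 = 17/5; row 4: 20/2 = 10. Minimum is 17/5 at row 3 (s_3 leaves); pivot element 5.
Pivot on row 3; the z-row RHS becomes 0 − (-1)·(17/5) = 17/5.
Next entering variable (most negative z-row entry -33/5): b.
Ratio test on column b — row 1: (54/5)/(9/5) = 6; row 2: 21/2 = 21/2; row 3: (17/5)/(2/5) = 17/2; row 4: (66/5)/(16/5) = 33/8. Minimum is 33/8 at row 4 (s_4 leaves); pivot element 16/5.
After the second pivot the z-row RHS is 17/5 − (-33/5)·(33/8) = 245/8.

245/8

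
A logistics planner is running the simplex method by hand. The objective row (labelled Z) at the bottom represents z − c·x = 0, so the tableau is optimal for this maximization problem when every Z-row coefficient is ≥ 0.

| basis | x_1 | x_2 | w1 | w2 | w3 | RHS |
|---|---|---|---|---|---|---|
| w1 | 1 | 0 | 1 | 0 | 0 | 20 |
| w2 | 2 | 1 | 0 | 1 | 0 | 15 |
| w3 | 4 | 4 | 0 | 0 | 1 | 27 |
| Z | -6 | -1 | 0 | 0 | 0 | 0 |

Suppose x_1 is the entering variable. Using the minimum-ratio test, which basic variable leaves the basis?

w3

Column x_1 entries and ratios — w1: 20/1 = 20; w2: 15/2 = 15/2; w3: 27/4 = 27/4.
Smallest ratio is 27/4 in the row of w3, so w3 leaves.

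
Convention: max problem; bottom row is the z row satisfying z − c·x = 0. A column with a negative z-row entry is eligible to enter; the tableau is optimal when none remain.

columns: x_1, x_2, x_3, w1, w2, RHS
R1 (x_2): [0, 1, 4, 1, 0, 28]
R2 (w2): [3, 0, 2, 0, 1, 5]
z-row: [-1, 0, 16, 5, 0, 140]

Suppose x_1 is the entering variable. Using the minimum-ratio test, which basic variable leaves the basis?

w2

Column x_1 entries and ratios — x_2: 0 ≤ 0, skip; w2: 5/3 = 5/3.
Smallest ratio is 5/3 in the row of w2, so w2 leaves.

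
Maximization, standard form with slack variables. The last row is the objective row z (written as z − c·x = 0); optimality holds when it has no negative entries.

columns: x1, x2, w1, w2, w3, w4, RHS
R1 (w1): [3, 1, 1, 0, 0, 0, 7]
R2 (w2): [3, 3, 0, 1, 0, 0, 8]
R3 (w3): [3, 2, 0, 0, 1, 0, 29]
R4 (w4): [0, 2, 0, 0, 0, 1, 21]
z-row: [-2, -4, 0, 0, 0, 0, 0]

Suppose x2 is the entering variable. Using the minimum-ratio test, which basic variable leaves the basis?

w2

Column x2 entries and ratios — w1: 7/1 = 7; w2: 8/3 = 8/3; w3: 29/2 = 29/2; w4: 21/2 = 21/2.
Smallest ratio is 8/3 in the row of w2, so w2 leaves.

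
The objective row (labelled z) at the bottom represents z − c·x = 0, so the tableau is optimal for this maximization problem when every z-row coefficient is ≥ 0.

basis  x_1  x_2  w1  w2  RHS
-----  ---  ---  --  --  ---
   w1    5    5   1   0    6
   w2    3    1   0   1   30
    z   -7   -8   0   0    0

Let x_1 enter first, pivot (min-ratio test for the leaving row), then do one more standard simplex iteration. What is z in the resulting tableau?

48/5

Ratio test on column x_1 — row 1: 6/5 = 6/5; row 2: 30/3 = 10. Minimum is 6/5 at row 1 (w1 leaves); pivot element 5.
Pivot on row 1; the z-row RHS becomes 0 − (-7)·(6/5) = 42/5.
Next entering variable (most negative z-row entry -1): x_2.
Ratio test on column x_2 — row 1: (6/5)/1 = 6/5; row 2: entry -2 ≤ 0. Minimum is 6/5 at row 1 (x_1 leaves); pivot element 1.
After the second pivot the z-row RHS is 42/5 − (-1)·(6/5) = 48/5.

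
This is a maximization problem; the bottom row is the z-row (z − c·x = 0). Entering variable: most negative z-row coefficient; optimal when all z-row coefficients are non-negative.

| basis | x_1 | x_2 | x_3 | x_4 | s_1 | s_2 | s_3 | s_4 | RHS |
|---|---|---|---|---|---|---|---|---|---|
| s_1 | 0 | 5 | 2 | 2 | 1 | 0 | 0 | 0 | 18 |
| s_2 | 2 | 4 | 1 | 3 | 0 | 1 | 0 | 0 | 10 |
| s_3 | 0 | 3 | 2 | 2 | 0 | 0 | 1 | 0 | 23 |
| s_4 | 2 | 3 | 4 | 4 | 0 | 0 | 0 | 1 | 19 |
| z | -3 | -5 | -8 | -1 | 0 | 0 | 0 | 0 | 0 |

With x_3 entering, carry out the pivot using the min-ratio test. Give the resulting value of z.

Ratio test on column x_3 — row 1: 18/2 = 9; row 2: 10/1 = 10; row 3: 23/2 = 23/2; row 4: 19/4 = 19/4. Minimum is 19/4 at row 4 (s_4 leaves); pivot element 4.
Pivot on row 4; the z-row RHS becomes 0 − (-8)·(19/4) = 38.

38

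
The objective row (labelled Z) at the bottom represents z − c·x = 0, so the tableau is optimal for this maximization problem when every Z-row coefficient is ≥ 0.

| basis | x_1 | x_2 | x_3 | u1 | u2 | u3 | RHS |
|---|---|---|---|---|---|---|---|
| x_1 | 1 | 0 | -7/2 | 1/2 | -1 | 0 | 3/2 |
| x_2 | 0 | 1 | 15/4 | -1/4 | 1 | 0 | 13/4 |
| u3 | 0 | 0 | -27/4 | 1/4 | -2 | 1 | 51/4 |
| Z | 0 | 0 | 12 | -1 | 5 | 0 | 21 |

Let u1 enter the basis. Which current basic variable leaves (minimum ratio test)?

x_1

Column u1 entries and ratios — x_1: (3/2)/(1/2) = 3; x_2: -1/4 ≤ 0, skip; u3: (51/4)/(1/4) = 51.
Smallest ratio is 3 in the row of x_1, so x_1 leaves.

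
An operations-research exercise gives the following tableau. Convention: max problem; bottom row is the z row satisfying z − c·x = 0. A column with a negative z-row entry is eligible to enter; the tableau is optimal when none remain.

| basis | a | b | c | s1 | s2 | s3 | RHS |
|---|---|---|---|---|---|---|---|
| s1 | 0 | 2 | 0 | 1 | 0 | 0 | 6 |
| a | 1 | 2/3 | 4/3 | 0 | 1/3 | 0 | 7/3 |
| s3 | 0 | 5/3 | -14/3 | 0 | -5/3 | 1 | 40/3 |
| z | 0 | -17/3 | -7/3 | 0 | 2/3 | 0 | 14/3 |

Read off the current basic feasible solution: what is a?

a is basic (row 2); its value is the RHS of that row, 7/3.

7/3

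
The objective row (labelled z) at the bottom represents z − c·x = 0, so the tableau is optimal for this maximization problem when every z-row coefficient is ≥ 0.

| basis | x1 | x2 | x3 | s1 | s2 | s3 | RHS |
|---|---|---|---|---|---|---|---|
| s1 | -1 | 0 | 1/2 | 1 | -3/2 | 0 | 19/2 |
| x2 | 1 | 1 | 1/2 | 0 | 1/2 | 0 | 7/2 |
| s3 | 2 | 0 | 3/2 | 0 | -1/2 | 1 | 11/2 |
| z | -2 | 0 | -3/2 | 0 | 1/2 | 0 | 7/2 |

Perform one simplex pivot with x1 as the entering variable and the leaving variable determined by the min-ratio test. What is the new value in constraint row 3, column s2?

-1/4

Ratio test on column x1 — row 1: entry -1 ≤ 0; row 2: (7/2)/1 = 7/2; row 3: (11/2)/2 = 11/4. Minimum is 11/4 at row 3 (s3 leaves); pivot element 2.
Divide row 3 by 2; eliminate column x1 from the other rows.
In the new row 3, the s2 entry is the old entry divided by the pivot: (-1/2)/2 = -1/4.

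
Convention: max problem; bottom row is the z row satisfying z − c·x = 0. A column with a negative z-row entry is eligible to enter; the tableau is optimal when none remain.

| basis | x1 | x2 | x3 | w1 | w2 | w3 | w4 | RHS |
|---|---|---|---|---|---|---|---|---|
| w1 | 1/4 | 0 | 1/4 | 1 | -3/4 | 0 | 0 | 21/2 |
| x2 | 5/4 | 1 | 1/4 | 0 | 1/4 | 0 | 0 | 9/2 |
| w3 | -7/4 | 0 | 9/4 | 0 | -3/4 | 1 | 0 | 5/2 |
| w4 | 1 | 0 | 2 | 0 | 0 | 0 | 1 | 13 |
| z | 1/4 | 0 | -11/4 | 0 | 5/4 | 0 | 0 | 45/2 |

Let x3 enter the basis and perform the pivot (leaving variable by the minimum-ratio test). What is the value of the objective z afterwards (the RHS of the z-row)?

Ratio test on column x3 — row 1: (21/2)/(1/4) = 42; row 2: (9/2)/(1/4) = 18; row 3: (5/2)/(9/4) = 10/9; row 4: 13/2 = 13/2. Minimum is 10/9 at row 3 (w3 leaves); pivot element 9/4.
Pivot on row 3; the z-row RHS becomes 45/2 − (-11/4)·(10/9) = 230/9.

230/9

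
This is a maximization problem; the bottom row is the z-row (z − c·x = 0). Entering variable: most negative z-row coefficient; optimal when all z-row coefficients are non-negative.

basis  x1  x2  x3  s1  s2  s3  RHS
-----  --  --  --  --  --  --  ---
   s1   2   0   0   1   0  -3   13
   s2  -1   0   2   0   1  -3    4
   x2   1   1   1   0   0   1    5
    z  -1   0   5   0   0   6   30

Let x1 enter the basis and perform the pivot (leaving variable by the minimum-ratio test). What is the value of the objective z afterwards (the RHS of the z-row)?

Ratio test on column x1 — row 1: 13/2 = 13/2; row 2: entry -1 ≤ 0; row 3: 5/1 = 5. Minimum is 5 at row 3 (x2 leaves); pivot element 1.
Pivot on row 3; the z-row RHS becomes 30 − (-1)·5 = 35.

35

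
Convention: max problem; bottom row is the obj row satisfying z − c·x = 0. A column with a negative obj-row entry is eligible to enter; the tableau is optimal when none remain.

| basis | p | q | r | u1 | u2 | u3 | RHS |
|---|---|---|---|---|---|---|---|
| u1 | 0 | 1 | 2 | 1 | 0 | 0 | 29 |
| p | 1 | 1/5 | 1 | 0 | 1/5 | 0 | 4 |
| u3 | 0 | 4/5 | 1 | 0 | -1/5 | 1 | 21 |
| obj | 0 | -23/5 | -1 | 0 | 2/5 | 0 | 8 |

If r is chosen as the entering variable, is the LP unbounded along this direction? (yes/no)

no

Column r has positive entries in row(s) 1, 2, 3, so the ratio test bounds it — not unbounded.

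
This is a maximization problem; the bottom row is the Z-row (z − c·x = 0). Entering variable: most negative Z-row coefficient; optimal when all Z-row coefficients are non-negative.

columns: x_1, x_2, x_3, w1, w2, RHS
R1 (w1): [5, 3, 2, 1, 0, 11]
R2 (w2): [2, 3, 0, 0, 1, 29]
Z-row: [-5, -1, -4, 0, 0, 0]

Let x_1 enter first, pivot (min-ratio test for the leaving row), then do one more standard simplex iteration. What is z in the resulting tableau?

Ratio test on column x_1 — row 1: 11/5 = 11/5; row 2: 29/2 = 29/2. Minimum is 11/5 at row 1 (w1 leaves); pivot element 5.
Pivot on row 1; the Z-row RHS becomes 0 − (-5)·(11/5) = 11.
Next entering variable (most negative Z-row entry -2): x_3.
Ratio test on column x_3 — row 1: (11/5)/(2/5) = 11/2; row 2: entry -4/5 ≤ 0. Minimum is 11/2 at row 1 (x_1 leaves); pivot element 2/5.
After the second pivot the Z-row RHS is 11 − (-2)·(11/2) = 22.

22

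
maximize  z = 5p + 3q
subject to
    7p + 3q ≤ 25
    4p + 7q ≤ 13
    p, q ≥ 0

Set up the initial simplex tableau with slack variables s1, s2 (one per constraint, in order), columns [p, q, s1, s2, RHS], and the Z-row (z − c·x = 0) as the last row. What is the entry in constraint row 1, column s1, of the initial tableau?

1

Slack s1 belongs to constraint 1; its column is the unit vector e_1, so the entry in row 1 is 1.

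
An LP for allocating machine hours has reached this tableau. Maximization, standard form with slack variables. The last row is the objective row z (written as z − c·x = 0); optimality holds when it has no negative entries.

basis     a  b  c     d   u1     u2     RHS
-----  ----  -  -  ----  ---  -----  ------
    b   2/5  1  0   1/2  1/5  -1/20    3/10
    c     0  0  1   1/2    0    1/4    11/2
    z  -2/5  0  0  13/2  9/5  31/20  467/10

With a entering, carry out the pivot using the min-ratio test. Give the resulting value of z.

47

Ratio test on column a — row 1: (3/10)/(2/5) = 3/4; row 2: entry 0 ≤ 0. Minimum is 3/4 at row 1 (b leaves); pivot element 2/5.
Pivot on row 1; the z-row RHS becomes 467/10 − (-2/5)·(3/4) = 47.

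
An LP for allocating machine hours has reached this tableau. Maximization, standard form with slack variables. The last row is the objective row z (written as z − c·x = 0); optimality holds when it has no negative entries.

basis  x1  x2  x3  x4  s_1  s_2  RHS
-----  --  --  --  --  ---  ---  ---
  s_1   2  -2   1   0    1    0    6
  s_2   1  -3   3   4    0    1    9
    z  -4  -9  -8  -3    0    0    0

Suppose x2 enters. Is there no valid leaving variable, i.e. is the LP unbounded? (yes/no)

Every constraint-row entry in column x2 is ≤ 0, so increasing x2 is unbounded.

yes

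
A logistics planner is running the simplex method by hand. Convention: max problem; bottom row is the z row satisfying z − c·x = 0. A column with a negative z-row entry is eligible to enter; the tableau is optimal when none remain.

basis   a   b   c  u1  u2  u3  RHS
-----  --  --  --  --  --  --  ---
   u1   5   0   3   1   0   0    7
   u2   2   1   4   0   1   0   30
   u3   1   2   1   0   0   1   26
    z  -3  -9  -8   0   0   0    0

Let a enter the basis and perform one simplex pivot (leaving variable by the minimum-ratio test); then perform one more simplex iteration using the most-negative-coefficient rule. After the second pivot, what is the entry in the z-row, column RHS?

Ratio test on column a — row 1: 7/5 = 7/5; row 2: 30/2 = 15; row 3: 26/1 = 26. Minimum is 7/5 at row 1 (u1 leaves); pivot element 5.
Divide row 1 by 5; eliminate column a from the other rows.
Second iteration: most negative z-row entry is -9 in column b, so b enters.
Ratio test on column b — row 1: entry 0 ≤ 0; row 2: (136/5)/1 = 136/5; row 3: (123/5)/2 = 123/10. Minimum is 123/10 at row 3 (u3 leaves); pivot element 2.
Divide row 3 by 2; eliminate column b from the other rows.
After both pivots, the entry at the z-row, column RHS is 1149/10.

1149/10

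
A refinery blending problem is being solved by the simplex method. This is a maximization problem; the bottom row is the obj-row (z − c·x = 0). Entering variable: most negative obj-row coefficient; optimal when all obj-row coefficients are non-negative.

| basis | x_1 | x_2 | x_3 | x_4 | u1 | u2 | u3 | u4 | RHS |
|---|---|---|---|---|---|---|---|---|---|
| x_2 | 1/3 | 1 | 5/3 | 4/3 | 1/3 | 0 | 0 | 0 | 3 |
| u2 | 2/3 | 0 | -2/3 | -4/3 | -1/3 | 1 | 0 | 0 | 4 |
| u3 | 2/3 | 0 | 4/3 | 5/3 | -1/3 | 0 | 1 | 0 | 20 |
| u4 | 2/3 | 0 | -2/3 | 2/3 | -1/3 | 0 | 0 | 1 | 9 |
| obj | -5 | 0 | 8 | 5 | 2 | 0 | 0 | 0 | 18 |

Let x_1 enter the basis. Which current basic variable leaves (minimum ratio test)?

Column x_1 entries and ratios — x_2: 3/(1/3) = 9; u2: 4/(2/3) = 6; u3: 20/(2/3) = 30; u4: 9/(2/3) = 27/2.
Smallest ratio is 6 in the row of u2, so u2 leaves.

u2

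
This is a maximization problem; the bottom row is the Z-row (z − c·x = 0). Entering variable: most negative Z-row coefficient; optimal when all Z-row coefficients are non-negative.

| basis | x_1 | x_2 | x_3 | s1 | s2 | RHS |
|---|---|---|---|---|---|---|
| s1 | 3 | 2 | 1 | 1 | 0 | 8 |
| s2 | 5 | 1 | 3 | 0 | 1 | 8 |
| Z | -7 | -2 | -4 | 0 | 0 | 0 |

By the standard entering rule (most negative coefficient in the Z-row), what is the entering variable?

x_1

Negative Z-row entries: x_1: -7, x_2: -2, x_3: -4.
The most negative is -7 in column x_1, so x_1 enters.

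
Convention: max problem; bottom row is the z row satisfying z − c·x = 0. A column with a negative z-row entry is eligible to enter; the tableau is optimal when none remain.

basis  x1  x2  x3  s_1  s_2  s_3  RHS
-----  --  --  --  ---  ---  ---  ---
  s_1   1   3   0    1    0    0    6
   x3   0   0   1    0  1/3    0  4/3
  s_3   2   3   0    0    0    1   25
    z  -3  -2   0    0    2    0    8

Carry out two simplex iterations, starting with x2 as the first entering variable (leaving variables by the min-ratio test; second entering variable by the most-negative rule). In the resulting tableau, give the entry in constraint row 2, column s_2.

Ratio test on column x2 — row 1: 6/3 = 2; row 2: entry 0 ≤ 0; row 3: 25/3 = 25/3. Minimum is 2 at row 1 (s_1 leaves); pivot element 3.
Divide row 1 by 3; eliminate column x2 from the other rows.
Second iteration: most negative z-row entry is -7/3 in column x1, so x1 enters.
Ratio test on column x1 — row 1: 2/(1/3) = 6; row 2: entry 0 ≤ 0; row 3: 19/1 = 19. Minimum is 6 at row 1 (x2 leaves); pivot element 1/3.
Divide row 1 by 1/3; eliminate column x1 from the other rows.
After both pivots, the entry at constraint row 2, column s_2 is 1/3.

1/3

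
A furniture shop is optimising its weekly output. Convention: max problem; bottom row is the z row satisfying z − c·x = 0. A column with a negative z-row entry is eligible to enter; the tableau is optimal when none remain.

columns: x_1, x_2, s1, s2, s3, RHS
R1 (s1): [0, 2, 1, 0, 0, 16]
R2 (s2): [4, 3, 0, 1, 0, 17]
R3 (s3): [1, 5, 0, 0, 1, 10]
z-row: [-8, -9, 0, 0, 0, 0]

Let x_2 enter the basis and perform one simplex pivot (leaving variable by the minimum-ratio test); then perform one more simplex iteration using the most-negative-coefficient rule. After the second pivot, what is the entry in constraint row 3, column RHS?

Ratio test on column x_2 — row 1: 16/2 = 8; row 2: 17/3 = 17/3; row 3: 10/5 = 2. Minimum is 2 at row 3 (s3 leaves); pivot element 5.
Divide row 3 by 5; eliminate column x_2 from the other rows.
Second iteration: most negative z-row entry is -31/5 in column x_1, so x_1 enters.
Ratio test on column x_1 — row 1: entry -2/5 ≤ 0; row 2: 11/(17/5) = 55/17; row 3: 2/(1/5) = 10. Minimum is 55/17 at row 2 (s2 leaves); pivot element 17/5.
Divide row 2 by 17/5; eliminate column x_1 from the other rows.
After both pivots, the entry at constraint row 3, column RHS is 23/17.

23/17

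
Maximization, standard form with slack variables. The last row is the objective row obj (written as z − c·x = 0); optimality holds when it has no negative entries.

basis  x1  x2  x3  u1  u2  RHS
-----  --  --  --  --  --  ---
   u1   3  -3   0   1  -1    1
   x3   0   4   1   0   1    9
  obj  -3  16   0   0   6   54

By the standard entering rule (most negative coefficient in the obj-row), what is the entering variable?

Negative obj-row entries: x1: -3.
The most negative is -3 in column x1, so x1 enters.

x1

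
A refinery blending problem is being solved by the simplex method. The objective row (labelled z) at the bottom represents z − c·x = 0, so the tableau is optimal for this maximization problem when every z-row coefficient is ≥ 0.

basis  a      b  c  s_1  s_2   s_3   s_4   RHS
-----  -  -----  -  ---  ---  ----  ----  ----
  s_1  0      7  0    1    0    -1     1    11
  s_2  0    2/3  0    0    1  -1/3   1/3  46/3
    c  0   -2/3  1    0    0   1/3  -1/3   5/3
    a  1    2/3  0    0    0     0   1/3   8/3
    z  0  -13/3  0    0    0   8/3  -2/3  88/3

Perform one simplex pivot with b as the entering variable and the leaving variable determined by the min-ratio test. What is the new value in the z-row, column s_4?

Ratio test on column b — row 1: 11/7 = 11/7; row 2: (46/3)/(2/3) = 23; row 3: entry -2/3 ≤ 0; row 4: (8/3)/(2/3) = 4. Minimum is 11/7 at row 1 (s_1 leaves); pivot element 7.
Divide row 1 by 7; eliminate column b from the other rows.
z-row update in column s_4: -2/3 − (-13/3)·(1/7) = -1/21.

-1/21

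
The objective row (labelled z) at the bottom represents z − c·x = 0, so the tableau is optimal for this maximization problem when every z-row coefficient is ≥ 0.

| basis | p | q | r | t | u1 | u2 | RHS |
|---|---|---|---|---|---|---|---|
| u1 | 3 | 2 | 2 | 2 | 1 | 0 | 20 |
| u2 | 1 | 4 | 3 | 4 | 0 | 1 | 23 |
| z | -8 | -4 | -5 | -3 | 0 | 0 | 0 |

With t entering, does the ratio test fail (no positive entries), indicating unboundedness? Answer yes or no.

no

Column t has positive entries in row(s) 1, 2, so the ratio test bounds it — not unbounded.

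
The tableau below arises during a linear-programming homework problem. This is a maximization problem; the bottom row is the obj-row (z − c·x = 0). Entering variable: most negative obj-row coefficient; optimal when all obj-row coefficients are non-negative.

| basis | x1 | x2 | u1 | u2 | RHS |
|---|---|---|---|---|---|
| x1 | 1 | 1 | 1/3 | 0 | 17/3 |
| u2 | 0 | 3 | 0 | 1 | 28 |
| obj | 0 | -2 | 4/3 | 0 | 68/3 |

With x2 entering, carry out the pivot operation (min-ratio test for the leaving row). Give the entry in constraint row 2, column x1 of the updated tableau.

-3

Ratio test on column x2 — row 1: (17/3)/1 = 17/3; row 2: 28/3 = 28/3. Minimum is 17/3 at row 1 (x1 leaves); pivot element 1.
Divide row 1 by 1; eliminate column x2 from the other rows.
Row 2 update in column x1: 0 − 3·1 = -3.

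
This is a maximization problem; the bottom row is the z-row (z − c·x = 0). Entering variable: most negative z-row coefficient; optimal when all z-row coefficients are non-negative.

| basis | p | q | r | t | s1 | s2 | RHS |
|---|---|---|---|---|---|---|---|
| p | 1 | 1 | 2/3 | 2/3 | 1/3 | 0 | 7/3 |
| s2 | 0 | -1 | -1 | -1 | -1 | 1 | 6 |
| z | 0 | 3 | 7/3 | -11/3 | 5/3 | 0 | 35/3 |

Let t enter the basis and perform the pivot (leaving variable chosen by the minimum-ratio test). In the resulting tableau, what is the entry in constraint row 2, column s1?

Ratio test on column t — row 1: (7/3)/(2/3) = 7/2; row 2: entry -1 ≤ 0. Minimum is 7/2 at row 1 (p leaves); pivot element 2/3.
Divide row 1 by 2/3; eliminate column t from the other rows.
Row 2 update in column s1: -1 − (-1)·(1/2) = -1/2.

-1/2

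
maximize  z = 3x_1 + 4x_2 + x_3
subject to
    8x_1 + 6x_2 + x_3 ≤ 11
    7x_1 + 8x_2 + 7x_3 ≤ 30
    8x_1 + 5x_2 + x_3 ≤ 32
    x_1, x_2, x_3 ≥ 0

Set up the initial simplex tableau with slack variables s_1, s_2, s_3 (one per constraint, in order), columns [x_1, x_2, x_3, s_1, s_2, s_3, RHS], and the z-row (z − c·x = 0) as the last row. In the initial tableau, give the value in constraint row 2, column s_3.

0

Slack s_3 belongs to constraint 3; its column is the unit vector e_3, so the entry in row 2 is 0.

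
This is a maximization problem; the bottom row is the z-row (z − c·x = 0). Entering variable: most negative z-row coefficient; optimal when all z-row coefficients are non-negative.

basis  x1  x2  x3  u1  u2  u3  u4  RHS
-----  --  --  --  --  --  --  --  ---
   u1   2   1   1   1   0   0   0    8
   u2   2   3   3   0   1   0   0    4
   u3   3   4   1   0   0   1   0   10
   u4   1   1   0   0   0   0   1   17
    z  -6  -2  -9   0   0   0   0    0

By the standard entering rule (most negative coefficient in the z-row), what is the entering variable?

Negative z-row entries: x1: -6, x2: -2, x3: -9.
The most negative is -9 in column x3, so x3 enters.

x3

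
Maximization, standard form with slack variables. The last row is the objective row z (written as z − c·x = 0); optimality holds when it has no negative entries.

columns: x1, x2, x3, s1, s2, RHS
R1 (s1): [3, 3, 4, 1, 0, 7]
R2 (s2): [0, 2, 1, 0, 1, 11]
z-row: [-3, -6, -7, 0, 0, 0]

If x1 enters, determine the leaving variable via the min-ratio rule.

s1

Column x1 entries and ratios — s1: 7/3 = 7/3; s2: 0 ≤ 0, skip.
Smallest ratio is 7/3 in the row of s1, so s1 leaves.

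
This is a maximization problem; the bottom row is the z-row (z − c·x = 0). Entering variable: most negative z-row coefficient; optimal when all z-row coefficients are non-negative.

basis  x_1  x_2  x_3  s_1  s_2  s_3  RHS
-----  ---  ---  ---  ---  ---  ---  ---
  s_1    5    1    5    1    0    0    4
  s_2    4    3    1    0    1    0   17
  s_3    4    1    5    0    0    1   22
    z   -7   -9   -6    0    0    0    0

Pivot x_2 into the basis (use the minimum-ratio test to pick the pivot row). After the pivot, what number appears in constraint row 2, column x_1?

-11

Ratio test on column x_2 — row 1: 4/1 = 4; row 2: 17/3 = 17/3; row 3: 22/1 = 22. Minimum is 4 at row 1 (s_1 leaves); pivot element 1.
Divide row 1 by 1; eliminate column x_2 from the other rows.
Row 2 update in column x_1: 4 − 3·5 = -11.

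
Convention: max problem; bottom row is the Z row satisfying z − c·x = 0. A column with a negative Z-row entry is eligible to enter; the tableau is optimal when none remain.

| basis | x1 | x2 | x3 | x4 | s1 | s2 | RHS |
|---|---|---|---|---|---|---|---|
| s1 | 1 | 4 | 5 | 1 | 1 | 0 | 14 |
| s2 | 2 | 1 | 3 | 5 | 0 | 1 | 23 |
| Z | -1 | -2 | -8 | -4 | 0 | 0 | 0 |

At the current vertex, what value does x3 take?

x3 is not in the basis, so in the current basic feasible solution x3 = 0.

0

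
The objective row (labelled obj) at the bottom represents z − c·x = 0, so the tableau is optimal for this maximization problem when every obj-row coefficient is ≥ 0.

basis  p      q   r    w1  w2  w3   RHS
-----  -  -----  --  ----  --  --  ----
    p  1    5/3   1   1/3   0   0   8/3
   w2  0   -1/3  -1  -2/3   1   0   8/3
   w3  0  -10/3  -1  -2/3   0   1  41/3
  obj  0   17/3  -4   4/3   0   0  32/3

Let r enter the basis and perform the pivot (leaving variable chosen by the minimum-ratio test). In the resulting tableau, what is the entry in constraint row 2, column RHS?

16/3

Ratio test on column r — row 1: (8/3)/1 = 8/3; row 2: entry -1 ≤ 0; row 3: entry -1 ≤ 0. Minimum is 8/3 at row 1 (p leaves); pivot element 1.
Divide row 1 by 1; eliminate column r from the other rows.
Row 2 update in column RHS: 8/3 − (-1)·(8/3) = 16/3.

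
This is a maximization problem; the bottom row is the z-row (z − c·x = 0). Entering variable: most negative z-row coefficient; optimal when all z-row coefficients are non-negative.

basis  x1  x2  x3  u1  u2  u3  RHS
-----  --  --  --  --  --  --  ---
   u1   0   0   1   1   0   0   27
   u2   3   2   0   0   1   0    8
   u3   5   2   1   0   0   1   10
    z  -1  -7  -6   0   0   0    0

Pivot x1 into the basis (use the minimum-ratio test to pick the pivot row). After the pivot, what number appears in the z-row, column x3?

Ratio test on column x1 — row 1: entry 0 ≤ 0; row 2: 8/3 = 8/3; row 3: 10/5 = 2. Minimum is 2 at row 3 (u3 leaves); pivot element 5.
Divide row 3 by 5; eliminate column x1 from the other rows.
z-row update in column x3: -6 − (-1)·(1/5) = -29/5.

-29/5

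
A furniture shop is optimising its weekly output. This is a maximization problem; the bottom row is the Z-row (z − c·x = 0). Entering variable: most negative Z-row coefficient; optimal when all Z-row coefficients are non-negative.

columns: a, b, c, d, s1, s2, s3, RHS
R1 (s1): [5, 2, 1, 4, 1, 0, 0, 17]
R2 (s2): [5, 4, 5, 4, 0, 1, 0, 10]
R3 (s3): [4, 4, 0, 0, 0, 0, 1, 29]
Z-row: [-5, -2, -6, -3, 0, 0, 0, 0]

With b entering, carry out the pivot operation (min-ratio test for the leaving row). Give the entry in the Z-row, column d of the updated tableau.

-1

Ratio test on column b — row 1: 17/2 = 17/2; row 2: 10/4 = 5/2; row 3: 29/4 = 29/4. Minimum is 5/2 at row 2 (s2 leaves); pivot element 4.
Divide row 2 by 4; eliminate column b from the other rows.
Z-row update in column d: -3 − (-2)·1 = -1.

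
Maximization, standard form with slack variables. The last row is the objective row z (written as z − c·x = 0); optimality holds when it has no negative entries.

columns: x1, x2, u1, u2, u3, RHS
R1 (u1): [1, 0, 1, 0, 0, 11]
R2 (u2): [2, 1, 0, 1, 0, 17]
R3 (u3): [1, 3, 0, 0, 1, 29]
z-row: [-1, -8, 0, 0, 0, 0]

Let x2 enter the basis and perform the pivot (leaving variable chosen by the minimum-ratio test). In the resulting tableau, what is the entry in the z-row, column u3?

Ratio test on column x2 — row 1: entry 0 ≤ 0; row 2: 17/1 = 17; row 3: 29/3 = 29/3. Minimum is 29/3 at row 3 (u3 leaves); pivot element 3.
Divide row 3 by 3; eliminate column x2 from the other rows.
z-row update in column u3: 0 − (-8)·(1/3) = 8/3.

8/3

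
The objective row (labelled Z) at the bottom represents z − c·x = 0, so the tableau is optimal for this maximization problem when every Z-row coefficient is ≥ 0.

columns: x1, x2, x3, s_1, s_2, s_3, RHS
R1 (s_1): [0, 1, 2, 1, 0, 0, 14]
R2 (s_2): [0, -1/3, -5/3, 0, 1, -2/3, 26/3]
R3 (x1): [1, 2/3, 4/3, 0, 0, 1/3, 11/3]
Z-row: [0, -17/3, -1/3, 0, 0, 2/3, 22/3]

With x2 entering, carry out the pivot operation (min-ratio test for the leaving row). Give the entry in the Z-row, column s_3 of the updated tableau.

Ratio test on column x2 — row 1: 14/1 = 14; row 2: entry -1/3 ≤ 0; row 3: (11/3)/(2/3) = 11/2. Minimum is 11/2 at row 3 (x1 leaves); pivot element 2/3.
Divide row 3 by 2/3; eliminate column x2 from the other rows.
Z-row update in column s_3: 2/3 − (-17/3)·(1/2) = 7/2.

7/2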